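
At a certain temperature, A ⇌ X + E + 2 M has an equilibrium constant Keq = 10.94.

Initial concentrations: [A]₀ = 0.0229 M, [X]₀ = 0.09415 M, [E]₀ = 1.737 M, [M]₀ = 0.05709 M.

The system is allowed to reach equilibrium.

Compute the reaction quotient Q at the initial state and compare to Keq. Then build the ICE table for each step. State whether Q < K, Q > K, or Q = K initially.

Q₀ = 0.02328; Q < K (proceeds forward)

Q₀ = 0.02328 vs Keq = 10.94 ⇒ Q<K, forward
Step 1:
                  A         X         E         M
  Initial    0.0229   0.09415     1.737   0.05709
  Change    -0.0227    0.0227    0.0227   0.04541
  Equil   1.9745e-04    0.1169      1.76    0.1025
  solve Keq expr → x = 0.0227; check Q = 10.94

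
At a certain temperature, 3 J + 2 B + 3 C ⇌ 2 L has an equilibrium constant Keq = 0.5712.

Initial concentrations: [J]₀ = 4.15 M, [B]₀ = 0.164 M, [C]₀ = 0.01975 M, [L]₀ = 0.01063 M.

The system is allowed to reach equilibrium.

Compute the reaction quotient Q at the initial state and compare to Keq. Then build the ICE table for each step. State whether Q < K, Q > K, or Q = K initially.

Q₀ = 7.63; Q > K (proceeds reverse)

Q₀ = 7.63 vs Keq = 0.5712 ⇒ Q>K, reverse
Step 1:
                    J           B           C           L
  Initial        4.15       0.164     0.01975     0.01063
  Change     0.008292    0.005528    0.008292   -0.005528
  Equil         4.158      0.1695     0.02804    0.005102
  solve Keq expr → x = -0.002764; check Q = 0.5712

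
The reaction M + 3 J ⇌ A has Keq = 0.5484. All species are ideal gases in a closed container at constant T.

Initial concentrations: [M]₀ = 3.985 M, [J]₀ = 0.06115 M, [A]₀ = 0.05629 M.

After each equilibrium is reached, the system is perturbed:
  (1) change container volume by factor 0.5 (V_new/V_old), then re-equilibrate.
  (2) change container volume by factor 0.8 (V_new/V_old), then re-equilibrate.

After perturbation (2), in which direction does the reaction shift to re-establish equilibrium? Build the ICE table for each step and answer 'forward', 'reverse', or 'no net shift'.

Q₀ = 61.78 vs Keq = 0.5484 ⇒ Q>K, reverse
Step 1:
                    M           J           A
  init          3.985     0.06115     0.05629
  Δ           0.04189      0.1257    -0.04189
  eq            4.027      0.1868      0.0144
  solve Keq expr → x = -0.04189; check Q = 0.5484
Then change container volume by factor 0.5 (V_new/V_old).
Step 2:
                    M           J           A
  init          8.054      0.3736      0.0288
  Δ          -0.04083     -0.1225     0.04083
  eq            8.013      0.2512     0.06963
  solve Keq expr → x = 0.04083; check Q = 0.5484
Then change container volume by factor 0.8 (V_new/V_old).
Step 3:
                    M           J           A
  init          10.02       0.314     0.08703
  Δ          -0.01603    -0.04809     0.01603
  eq               10      0.2659      0.1031
  solve Keq expr → x = 0.01603; check Q = 0.5484

Direction: forward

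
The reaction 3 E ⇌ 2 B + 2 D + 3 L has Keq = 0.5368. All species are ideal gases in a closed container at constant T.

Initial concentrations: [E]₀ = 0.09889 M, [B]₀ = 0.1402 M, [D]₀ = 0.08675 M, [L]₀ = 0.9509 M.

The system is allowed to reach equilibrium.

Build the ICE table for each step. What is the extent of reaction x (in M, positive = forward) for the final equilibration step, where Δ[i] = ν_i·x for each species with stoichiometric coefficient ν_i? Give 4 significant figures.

x = 0.007706 M

Q₀ = 0.1315 vs Keq = 0.5368 ⇒ Q<K, forward
Step 1:
                  E         B         D         L
  I         0.09889    0.1402   0.08675    0.9509
  C        -0.02312   0.01541   0.01541   0.02312
  E         0.07577    0.1556    0.1022     0.974
  solve Keq expr → x = 0.007706; check Q = 0.5368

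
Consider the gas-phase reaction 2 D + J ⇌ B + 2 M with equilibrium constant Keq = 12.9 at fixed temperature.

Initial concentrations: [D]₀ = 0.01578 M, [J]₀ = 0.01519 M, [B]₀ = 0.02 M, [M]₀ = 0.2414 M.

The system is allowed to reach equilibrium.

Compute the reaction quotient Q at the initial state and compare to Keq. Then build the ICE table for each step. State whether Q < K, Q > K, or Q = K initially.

Q₀ = 308.1; Q > K (proceeds reverse)

Q₀ = 308.1 vs Keq = 12.9 ⇒ Q>K, reverse
Step 1:
                    D           J           B           M
  Initial     0.01578     0.01519        0.02      0.2414
  Change      0.02121     0.01061    -0.01061    -0.02121
  Equil       0.03699      0.0258    0.009393      0.2202
  solve Keq expr → x = -0.01061; check Q = 12.9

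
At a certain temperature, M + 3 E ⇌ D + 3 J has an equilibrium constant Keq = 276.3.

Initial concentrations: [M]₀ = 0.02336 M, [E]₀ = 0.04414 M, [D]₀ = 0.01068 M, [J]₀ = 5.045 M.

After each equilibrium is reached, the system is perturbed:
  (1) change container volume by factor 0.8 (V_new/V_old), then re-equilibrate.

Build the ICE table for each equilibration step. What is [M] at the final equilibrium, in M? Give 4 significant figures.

[M]_eq = 0.04251 M

Q₀ = 6.8263e+05 vs Keq = 276.3 ⇒ Q>K, reverse
Step 1:
                    M           E           D           J
  I           0.02336     0.04414     0.01068       5.045
  C           0.01065     0.03194    -0.01065    -0.03194
  E           0.03401     0.07608  3.2846e-05       5.013
  solve Keq expr → x = -0.01065; check Q = 276.3
Then change container volume by factor 0.8 (V_new/V_old).
Step 2:
                    M           E           D           J
  I           0.04251      0.0951  4.1057e-05       6.266
  C                 0           0           0           0
  E           0.04251      0.0951  4.1057e-05       6.266
  solve Keq expr → x = 0; check Q = 276.3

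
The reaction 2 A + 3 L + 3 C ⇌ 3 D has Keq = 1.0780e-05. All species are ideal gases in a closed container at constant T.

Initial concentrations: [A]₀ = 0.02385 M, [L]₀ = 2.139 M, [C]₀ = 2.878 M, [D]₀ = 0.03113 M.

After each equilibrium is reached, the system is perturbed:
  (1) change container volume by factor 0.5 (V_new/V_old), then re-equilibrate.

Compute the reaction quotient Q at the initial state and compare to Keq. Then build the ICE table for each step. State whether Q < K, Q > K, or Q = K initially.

Q₀ = 2.2733e-04 vs Keq = 1.0780e-05 ⇒ Q>K, reverse
Step 1:
                    A           L           C           D
  Initial     0.02385       2.139       2.878     0.03113
  Change      0.01096     0.01644     0.01644    -0.01644
  Equil       0.03481       2.155       2.894     0.01469
  solve Keq expr → x = -0.005479; check Q = 1.0780e-05
Then change container volume by factor 0.5 (V_new/V_old).
Step 2:
                    A           L           C           D
  Initial     0.06962       4.311       5.789     0.02938
  Change     -0.02555    -0.03833    -0.03833     0.03833
  Equil       0.04407       4.273       5.751     0.06771
  solve Keq expr → x = 0.01278; check Q = 1.0780e-05

Q₀ = 2.2733e-04; Q > K (proceeds reverse)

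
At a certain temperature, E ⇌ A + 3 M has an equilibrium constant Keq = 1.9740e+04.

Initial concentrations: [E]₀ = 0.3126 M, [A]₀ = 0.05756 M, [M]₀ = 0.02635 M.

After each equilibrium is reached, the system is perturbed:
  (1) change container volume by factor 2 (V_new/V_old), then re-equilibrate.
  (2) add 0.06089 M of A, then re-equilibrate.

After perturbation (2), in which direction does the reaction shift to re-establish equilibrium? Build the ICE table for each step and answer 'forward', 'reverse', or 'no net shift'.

Q₀ = 3.3688e-06 vs Keq = 1.9740e+04 ⇒ Q<K, forward
Step 1:
                    E           A           M
  Initial      0.3126     0.05756     0.02635
  Change      -0.3126      0.3126      0.9377
  Equil    1.6803e-05      0.3701      0.9641
  solve Keq expr → x = 0.3126; check Q = 1.9740e+04
Then change container volume by factor 2 (V_new/V_old).
Step 2:
                    E           A           M
  Initial  8.4015e-06      0.1851       0.482
  Change  -7.3512e-06  7.3512e-06  2.2053e-05
  Equil    1.0504e-06      0.1851      0.4821
  solve Keq expr → x = 7.3512e-06; check Q = 1.9740e+04
Then add 0.06089 M of A.
Step 3:
                    E           A           M
  Initial  1.0504e-06       0.246      0.4821
  Change   3.4556e-07 -3.4556e-07 -1.0367e-06
  Equil    1.3959e-06       0.246      0.4821
  solve Keq expr → x = -3.4556e-07; check Q = 1.9740e+04

Direction: reverse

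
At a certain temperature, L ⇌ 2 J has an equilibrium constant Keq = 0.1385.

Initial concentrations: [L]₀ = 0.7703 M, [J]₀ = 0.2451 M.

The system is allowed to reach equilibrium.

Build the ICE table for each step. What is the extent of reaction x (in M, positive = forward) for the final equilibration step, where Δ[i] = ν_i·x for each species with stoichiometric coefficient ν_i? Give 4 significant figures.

x = 0.03681 M

Q₀ = 0.07799 vs Keq = 0.1385 ⇒ Q<K, forward
Step 1:
                  L         J
  Initial    0.7703    0.2451
  Change   -0.03681   0.07363
  Equil      0.7335    0.3187
  solve Keq expr → x = 0.03681; check Q = 0.1385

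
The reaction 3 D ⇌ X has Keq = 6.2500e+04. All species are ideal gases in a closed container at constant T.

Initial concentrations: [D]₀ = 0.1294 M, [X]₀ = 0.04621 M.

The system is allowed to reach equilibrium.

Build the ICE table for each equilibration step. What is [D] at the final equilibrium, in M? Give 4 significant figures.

Q₀ = 21.33 vs Keq = 6.2500e+04 ⇒ Q<K, forward
Step 1:
                   D          X
  I           0.1294    0.04621
  C          -0.1183    0.03943
  E          0.01111    0.08564
  solve Keq expr → x = 0.03943; check Q = 6.2500e+04

[D]_eq = 0.01111 M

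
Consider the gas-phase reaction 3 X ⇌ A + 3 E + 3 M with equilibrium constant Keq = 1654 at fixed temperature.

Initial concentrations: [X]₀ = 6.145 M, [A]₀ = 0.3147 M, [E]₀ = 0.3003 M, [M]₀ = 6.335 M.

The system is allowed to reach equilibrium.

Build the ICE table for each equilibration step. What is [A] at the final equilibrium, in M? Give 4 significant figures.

Q₀ = 0.009338 vs Keq = 1654 ⇒ Q<K, forward
Step 1:
                  X         A         E         M
  Initial     6.145    0.3147    0.3003     6.335
  Change      -3.12      1.04      3.12      3.12
  Equil       3.025     1.355      3.42     9.455
  solve Keq expr → x = 1.04; check Q = 1654

[A]_eq = 1.355 M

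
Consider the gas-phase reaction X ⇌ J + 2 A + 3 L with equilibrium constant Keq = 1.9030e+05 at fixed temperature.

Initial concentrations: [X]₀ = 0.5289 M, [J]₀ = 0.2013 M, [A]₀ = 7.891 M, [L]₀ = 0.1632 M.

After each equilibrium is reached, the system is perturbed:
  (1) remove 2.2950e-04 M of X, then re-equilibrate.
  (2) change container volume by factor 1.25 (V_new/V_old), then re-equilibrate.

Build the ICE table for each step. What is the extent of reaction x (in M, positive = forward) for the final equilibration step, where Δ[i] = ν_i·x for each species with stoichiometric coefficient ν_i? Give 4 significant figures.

Q₀ = 0.103 vs Keq = 1.9030e+05 ⇒ Q<K, forward
Step 1:
                   X          J          A          L
  init        0.5289     0.2013      7.891     0.1632
  Δ          -0.5273     0.5273      1.055      1.582
  eq        0.001628     0.7286      8.946      1.745
  solve Keq expr → x = 0.5273; check Q = 1.9030e+05
Then remove 2.2950e-04 M of X.
Step 2:
                   X          J          A          L
  init      0.001398     0.7286      8.946      1.745
  Δ       2.2692e-04 -2.2692e-04 -4.5385e-04 -6.8077e-04
  eq        0.001625     0.7283      8.945      1.744
  solve Keq expr → x = -2.2692e-04; check Q = 1.9030e+05
Then change container volume by factor 1.25 (V_new/V_old).
Step 3:
                   X          J          A          L
  init        0.0013     0.5827      7.156      1.395
  Δ       -8.7098e-04 8.7098e-04   0.001742   0.002613
  eq      4.2933e-04     0.5835      7.158      1.398
  solve Keq expr → x = 8.7098e-04; check Q = 1.9030e+05

x = 8.7098e-04 M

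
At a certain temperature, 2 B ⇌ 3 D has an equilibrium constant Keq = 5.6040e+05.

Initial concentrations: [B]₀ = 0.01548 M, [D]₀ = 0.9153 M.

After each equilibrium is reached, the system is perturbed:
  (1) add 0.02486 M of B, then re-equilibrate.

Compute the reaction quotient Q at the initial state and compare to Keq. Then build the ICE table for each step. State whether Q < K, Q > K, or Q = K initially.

Q₀ = 3200 vs Keq = 5.6040e+05 ⇒ Q<K, forward
Step 1:
                    B           D
  I           0.01548      0.9153
  C          -0.01427      0.0214
  E          0.001211      0.9367
  solve Keq expr → x = 0.007134; check Q = 5.6040e+05
Then add 0.02486 M of B.
Step 2:
                    B           D
  I           0.02607      0.9367
  C          -0.02479     0.03718
  E          0.001284      0.9739
  solve Keq expr → x = 0.01239; check Q = 5.6040e+05

Q₀ = 3200; Q < K (proceeds forward)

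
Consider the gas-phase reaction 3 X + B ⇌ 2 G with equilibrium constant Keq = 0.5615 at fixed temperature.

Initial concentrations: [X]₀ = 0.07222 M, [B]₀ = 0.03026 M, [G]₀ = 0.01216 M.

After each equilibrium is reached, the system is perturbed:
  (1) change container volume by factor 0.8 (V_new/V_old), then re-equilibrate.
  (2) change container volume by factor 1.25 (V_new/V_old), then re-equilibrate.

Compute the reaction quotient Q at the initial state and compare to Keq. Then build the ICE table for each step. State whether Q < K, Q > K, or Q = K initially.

Q₀ = 12.97 vs Keq = 0.5615 ⇒ Q>K, reverse
Step 1:
                   X          B          G
  init       0.07222    0.03026    0.01216
  Δ          0.01304   0.004345   -0.00869
  eq         0.08526    0.03461    0.00347
  solve Keq expr → x = -0.004345; check Q = 0.5615
Then change container volume by factor 0.8 (V_new/V_old).
Step 2:
                   X          B          G
  init        0.1066    0.04326   0.004337
  Δ        -0.001421 -4.7357e-04 9.4714e-04
  eq          0.1051    0.04278   0.005285
  solve Keq expr → x = 4.7357e-04; check Q = 0.5615
Then change container volume by factor 1.25 (V_new/V_old).
Step 3:
                   X          B          G
  init       0.08412    0.03423   0.004228
  Δ         0.001137 3.7885e-04 -7.5771e-04
  eq         0.08526    0.03461    0.00347
  solve Keq expr → x = -3.7885e-04; check Q = 0.5615

Q₀ = 12.97; Q > K (proceeds reverse)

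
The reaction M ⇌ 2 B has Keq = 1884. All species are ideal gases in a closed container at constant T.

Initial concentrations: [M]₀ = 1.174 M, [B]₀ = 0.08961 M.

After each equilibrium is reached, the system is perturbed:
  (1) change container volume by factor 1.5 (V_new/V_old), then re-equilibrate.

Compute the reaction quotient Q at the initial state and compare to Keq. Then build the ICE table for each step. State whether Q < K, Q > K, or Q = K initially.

Q₀ = 0.00684; Q < K (proceeds forward)

Q₀ = 0.00684 vs Keq = 1884 ⇒ Q<K, forward
Step 1:
                   M          B
  Initial      1.174    0.08961
  Change      -1.171      2.342
  Equil     0.003138      2.431
  solve Keq expr → x = 1.171; check Q = 1884
Then change container volume by factor 1.5 (V_new/V_old).
Step 2:
                   M          B
  Initial   0.002092      1.621
  Change  -6.9487e-04    0.00139
  Equil     0.001397      1.622
  solve Keq expr → x = 6.9487e-04; check Q = 1884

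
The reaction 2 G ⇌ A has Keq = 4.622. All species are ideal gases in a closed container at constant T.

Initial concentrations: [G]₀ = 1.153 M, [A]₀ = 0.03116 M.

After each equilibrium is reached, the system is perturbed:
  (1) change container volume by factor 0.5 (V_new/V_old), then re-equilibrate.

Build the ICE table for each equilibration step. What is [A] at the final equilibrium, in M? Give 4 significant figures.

[A]_eq = 0.9846 M

Q₀ = 0.02344 vs Keq = 4.622 ⇒ Q<K, forward
Step 1:
                   G          A
  init         1.153    0.03116
  Δ          -0.8405     0.4202
  eq          0.3125     0.4514
  solve Keq expr → x = 0.4202; check Q = 4.622
Then change container volume by factor 0.5 (V_new/V_old).
Step 2:
                   G          A
  init         0.625     0.9028
  Δ          -0.1635    0.08175
  eq          0.4615     0.9846
  solve Keq expr → x = 0.08175; check Q = 4.622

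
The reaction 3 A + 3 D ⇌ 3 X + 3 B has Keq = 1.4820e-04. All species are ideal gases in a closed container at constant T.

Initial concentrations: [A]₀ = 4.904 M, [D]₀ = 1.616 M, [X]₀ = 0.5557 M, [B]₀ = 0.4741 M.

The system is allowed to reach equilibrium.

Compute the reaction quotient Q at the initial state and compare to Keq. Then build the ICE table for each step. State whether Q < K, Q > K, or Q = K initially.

Q₀ = 3.6741e-05; Q < K (proceeds forward)

Q₀ = 3.6741e-05 vs Keq = 1.4820e-04 ⇒ Q<K, forward
Step 1:
                  A         D         X         B
  I           4.904     1.616    0.5557    0.4741
  C         -0.1057   -0.1057    0.1057    0.1057
  E           4.798      1.51    0.6614    0.5798
  solve Keq expr → x = 0.03524; check Q = 1.4820e-04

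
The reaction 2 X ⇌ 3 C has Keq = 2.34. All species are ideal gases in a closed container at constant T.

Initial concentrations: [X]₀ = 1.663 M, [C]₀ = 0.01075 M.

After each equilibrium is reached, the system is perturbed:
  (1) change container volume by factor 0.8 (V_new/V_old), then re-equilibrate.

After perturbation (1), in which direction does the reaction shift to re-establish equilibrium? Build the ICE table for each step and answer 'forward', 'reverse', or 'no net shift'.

Direction: reverse

Q₀ = 4.4920e-07 vs Keq = 2.34 ⇒ Q<K, forward
Step 1:
                   X          C
  I            1.663    0.01075
  C           -0.797      1.195
  E            0.866      1.206
  solve Keq expr → x = 0.3985; check Q = 2.34
Then change container volume by factor 0.8 (V_new/V_old).
Step 2:
                   X          C
  I            1.083      1.508
  C          0.04587   -0.06881
  E            1.128      1.439
  solve Keq expr → x = -0.02294; check Q = 2.34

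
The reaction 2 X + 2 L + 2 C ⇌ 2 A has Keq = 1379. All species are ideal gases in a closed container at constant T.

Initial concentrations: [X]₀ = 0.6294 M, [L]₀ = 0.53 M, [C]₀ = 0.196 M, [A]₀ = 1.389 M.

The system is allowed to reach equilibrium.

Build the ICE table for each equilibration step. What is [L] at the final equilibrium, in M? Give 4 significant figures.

Q₀ = 451.3 vs Keq = 1379 ⇒ Q<K, forward
Step 1:
                   X          L          C          A
  Initial     0.6294       0.53      0.196      1.389
  Change    -0.05408   -0.05408   -0.05408    0.05408
  Equil       0.5753     0.4759     0.1419      1.443
  solve Keq expr → x = 0.02704; check Q = 1379

[L]_eq = 0.4759 M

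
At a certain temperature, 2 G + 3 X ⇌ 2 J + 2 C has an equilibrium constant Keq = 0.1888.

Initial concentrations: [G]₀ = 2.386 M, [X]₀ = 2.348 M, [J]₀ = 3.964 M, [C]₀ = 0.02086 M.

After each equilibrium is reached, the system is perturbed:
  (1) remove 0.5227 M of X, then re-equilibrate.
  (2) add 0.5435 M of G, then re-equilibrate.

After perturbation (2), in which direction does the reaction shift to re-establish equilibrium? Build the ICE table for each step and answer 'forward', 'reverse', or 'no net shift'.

Direction: forward

Q₀ = 9.2781e-05 vs Keq = 0.1888 ⇒ Q<K, forward
Step 1:
                  G         X         J         C
  Initial     2.386     2.348     3.964   0.02086
  Change    -0.4189   -0.6284    0.4189    0.4189
  Equil       1.967      1.72     4.383    0.4398
  solve Keq expr → x = 0.2095; check Q = 0.1888
Then remove 0.5227 M of X.
Step 2:
                  G         X         J         C
  Initial     1.967     1.197     4.383    0.4398
  Change     0.1067      0.16   -0.1067   -0.1067
  Equil       2.074     1.357     4.276    0.3331
  solve Keq expr → x = -0.05334; check Q = 0.1888
Then add 0.5435 M of G.
Step 3:
                  G         X         J         C
  Initial     2.617     1.357     4.276    0.3331
  Change   -0.04534  -0.06801   0.04534   0.04534
  Equil       2.572     1.289     4.322    0.3784
  solve Keq expr → x = 0.02267; check Q = 0.1888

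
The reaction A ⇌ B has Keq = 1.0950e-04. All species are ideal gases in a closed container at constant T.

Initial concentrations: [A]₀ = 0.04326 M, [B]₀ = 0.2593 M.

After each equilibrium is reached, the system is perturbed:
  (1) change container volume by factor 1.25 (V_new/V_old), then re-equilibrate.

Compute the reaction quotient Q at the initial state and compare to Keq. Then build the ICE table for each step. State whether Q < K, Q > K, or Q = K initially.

Q₀ = 5.994 vs Keq = 1.0950e-04 ⇒ Q>K, reverse
Step 1:
                    A           B
  Initial     0.04326      0.2593
  Change       0.2593     -0.2593
  Equil        0.3025  3.3127e-05
  solve Keq expr → x = -0.2593; check Q = 1.0950e-04
Then change container volume by factor 1.25 (V_new/V_old).
Step 2:
                    A           B
  Initial       0.242  2.6501e-05
  Change            0           0
  Equil         0.242  2.6501e-05
  solve Keq expr → x = 0; check Q = 1.0950e-04

Q₀ = 5.994; Q > K (proceeds reverse)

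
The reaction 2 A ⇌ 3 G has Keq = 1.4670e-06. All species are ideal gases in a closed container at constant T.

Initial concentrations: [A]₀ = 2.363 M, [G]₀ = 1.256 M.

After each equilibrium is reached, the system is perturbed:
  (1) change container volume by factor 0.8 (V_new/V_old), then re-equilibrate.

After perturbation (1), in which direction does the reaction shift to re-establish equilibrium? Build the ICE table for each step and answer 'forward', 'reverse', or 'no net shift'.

Q₀ = 0.3548 vs Keq = 1.4670e-06 ⇒ Q>K, reverse
Step 1:
                    A           G
  init          2.363       1.256
  Δ            0.8209      -1.231
  eq            3.184     0.02459
  solve Keq expr → x = -0.4105; check Q = 1.4670e-06
Then change container volume by factor 0.8 (V_new/V_old).
Step 2:
                    A           G
  init           3.98     0.03074
  Δ          0.001464   -0.002196
  eq            3.981     0.02854
  solve Keq expr → x = -7.3216e-04; check Q = 1.4670e-06

Direction: reverse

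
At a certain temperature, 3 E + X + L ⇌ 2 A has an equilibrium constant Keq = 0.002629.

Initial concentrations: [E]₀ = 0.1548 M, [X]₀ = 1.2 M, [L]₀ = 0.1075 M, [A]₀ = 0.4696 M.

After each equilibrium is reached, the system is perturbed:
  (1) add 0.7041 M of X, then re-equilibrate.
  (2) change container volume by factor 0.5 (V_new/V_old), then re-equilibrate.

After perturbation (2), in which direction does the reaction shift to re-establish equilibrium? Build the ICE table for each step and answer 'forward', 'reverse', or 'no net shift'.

Direction: forward

Q₀ = 460.8 vs Keq = 0.002629 ⇒ Q>K, reverse
Step 1:
                  E         X         L         A
  I          0.1548       1.2    0.1075    0.4696
  C          0.6653    0.2218    0.2218   -0.4435
  E          0.8201     1.422    0.3293   0.02606
  solve Keq expr → x = -0.2218; check Q = 0.002629
Then add 0.7041 M of X.
Step 2:
                  E         X         L         A
  I          0.8201     2.126    0.3293   0.02606
  C       -0.007811 -0.002604 -0.002604  0.005207
  E          0.8123     2.123    0.3267   0.03126
  solve Keq expr → x = 0.002604; check Q = 0.002629
Then change container volume by factor 0.5 (V_new/V_old).
Step 3:
                  E         X         L         A
  I           1.625     4.247    0.6533   0.06253
  C          -0.131  -0.04365  -0.04365    0.0873
  E           1.494     4.203    0.6097    0.1498
  solve Keq expr → x = 0.04365; check Q = 0.002629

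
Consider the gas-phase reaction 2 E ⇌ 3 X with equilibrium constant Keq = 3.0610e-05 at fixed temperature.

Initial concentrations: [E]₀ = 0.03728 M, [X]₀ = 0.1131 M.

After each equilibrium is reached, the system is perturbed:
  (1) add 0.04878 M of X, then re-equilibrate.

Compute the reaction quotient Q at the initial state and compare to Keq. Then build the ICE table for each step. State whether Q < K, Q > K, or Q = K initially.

Q₀ = 1.041; Q > K (proceeds reverse)

Q₀ = 1.041 vs Keq = 3.0610e-05 ⇒ Q>K, reverse
Step 1:
                   E          X
  I          0.03728     0.1131
  C          0.07067     -0.106
  E            0.108   0.007092
  solve Keq expr → x = -0.03534; check Q = 3.0610e-05
Then add 0.04878 M of X.
Step 2:
                   E          X
  I            0.108    0.05587
  C          0.03164   -0.04745
  E           0.1396   0.008418
  solve Keq expr → x = -0.01582; check Q = 3.0610e-05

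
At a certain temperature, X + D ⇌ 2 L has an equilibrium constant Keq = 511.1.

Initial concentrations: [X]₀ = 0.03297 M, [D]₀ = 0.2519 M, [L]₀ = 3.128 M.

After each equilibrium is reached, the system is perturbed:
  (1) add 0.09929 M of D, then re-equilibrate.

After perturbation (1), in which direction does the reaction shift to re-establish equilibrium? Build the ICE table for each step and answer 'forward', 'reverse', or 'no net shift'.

Direction: forward

Q₀ = 1178 vs Keq = 511.1 ⇒ Q>K, reverse
Step 1:
                   X          D          L
  init       0.03297     0.2519      3.128
  Δ          0.03179    0.03179   -0.06359
  eq         0.06476     0.2837      3.064
  solve Keq expr → x = -0.03179; check Q = 511.1
Then add 0.09929 M of D.
Step 2:
                   X          D          L
  init       0.06476      0.383      3.064
  Δ         -0.01405   -0.01405    0.02809
  eq         0.05072     0.3689      3.093
  solve Keq expr → x = 0.01405; check Q = 511.1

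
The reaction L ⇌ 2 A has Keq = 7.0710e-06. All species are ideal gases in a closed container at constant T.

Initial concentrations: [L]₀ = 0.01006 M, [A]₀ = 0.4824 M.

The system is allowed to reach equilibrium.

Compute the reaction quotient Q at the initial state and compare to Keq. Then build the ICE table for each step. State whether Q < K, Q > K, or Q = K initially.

Q₀ = 23.13; Q > K (proceeds reverse)

Q₀ = 23.13 vs Keq = 7.0710e-06 ⇒ Q>K, reverse
Step 1:
                    L           A
  I           0.01006      0.4824
  C            0.2405     -0.4811
  E            0.2506    0.001331
  solve Keq expr → x = -0.2405; check Q = 7.0710e-06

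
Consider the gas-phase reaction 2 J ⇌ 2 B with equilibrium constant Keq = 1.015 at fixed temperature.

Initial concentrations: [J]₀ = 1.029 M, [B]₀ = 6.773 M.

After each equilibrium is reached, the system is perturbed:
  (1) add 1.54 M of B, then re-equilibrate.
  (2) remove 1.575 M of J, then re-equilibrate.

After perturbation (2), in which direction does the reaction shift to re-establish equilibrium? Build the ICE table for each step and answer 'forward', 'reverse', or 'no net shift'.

Direction: reverse

Q₀ = 43.32 vs Keq = 1.015 ⇒ Q>K, reverse
Step 1:
                  J         B
  init        1.029     6.773
  Δ           2.857    -2.857
  eq          3.886     3.916
  solve Keq expr → x = -1.429; check Q = 1.015
Then add 1.54 M of B.
Step 2:
                  J         B
  init        3.886     5.456
  Δ          0.7671   -0.7671
  eq          4.654     4.688
  solve Keq expr → x = -0.3836; check Q = 1.015
Then remove 1.575 M of J.
Step 3:
                  J         B
  init        3.079     4.688
  Δ          0.7904   -0.7904
  eq          3.869     3.898
  solve Keq expr → x = -0.3952; check Q = 1.015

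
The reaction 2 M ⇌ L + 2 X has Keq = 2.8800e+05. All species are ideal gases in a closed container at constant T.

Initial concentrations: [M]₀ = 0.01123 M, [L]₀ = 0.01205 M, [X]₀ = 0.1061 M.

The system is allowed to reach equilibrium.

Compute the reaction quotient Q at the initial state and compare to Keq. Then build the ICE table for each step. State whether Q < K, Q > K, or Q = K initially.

Q₀ = 1.076 vs Keq = 2.8800e+05 ⇒ Q<K, forward
Step 1:
                   M          L          X
  Initial    0.01123    0.01205     0.1061
  Change     -0.0112     0.0056     0.0112
  Equil   2.9039e-05    0.01765     0.1173
  solve Keq expr → x = 0.0056; check Q = 2.8800e+05

Q₀ = 1.076; Q < K (proceeds forward)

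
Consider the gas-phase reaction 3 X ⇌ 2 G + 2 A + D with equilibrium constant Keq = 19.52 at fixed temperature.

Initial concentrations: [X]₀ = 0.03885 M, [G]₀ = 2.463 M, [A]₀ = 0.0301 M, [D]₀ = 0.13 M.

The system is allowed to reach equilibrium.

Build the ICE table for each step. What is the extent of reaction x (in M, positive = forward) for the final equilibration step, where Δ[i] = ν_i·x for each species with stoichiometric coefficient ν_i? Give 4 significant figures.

x = 0.001238 M

Q₀ = 12.19 vs Keq = 19.52 ⇒ Q<K, forward
Step 1:
                  X         G         A         D
  Initial   0.03885     2.463    0.0301      0.13
  Change  -0.003715  0.002477  0.002477  0.001238
  Equil     0.03513     2.465   0.03258    0.1312
  solve Keq expr → x = 0.001238; check Q = 19.52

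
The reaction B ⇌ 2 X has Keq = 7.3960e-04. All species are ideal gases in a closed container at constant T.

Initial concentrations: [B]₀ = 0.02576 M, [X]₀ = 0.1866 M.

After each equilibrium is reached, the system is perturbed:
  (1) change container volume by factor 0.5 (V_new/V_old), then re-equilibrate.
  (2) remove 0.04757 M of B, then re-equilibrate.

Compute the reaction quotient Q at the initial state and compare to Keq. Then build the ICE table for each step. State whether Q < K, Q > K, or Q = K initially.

Q₀ = 1.352; Q > K (proceeds reverse)

Q₀ = 1.352 vs Keq = 7.3960e-04 ⇒ Q>K, reverse
Step 1:
                   B          X
  I          0.02576     0.1866
  C           0.0887    -0.1774
  E           0.1145   0.009201
  solve Keq expr → x = -0.0887; check Q = 7.3960e-04
Then change container volume by factor 0.5 (V_new/V_old).
Step 2:
                   B          X
  I           0.2289     0.0184
  C         0.002657  -0.005314
  E           0.2316    0.01309
  solve Keq expr → x = -0.002657; check Q = 7.3960e-04
Then remove 0.04757 M of B.
Step 3:
                   B          X
  I            0.184    0.01309
  C       6.9960e-04  -0.001399
  E           0.1847    0.01169
  solve Keq expr → x = -6.9960e-04; check Q = 7.3960e-04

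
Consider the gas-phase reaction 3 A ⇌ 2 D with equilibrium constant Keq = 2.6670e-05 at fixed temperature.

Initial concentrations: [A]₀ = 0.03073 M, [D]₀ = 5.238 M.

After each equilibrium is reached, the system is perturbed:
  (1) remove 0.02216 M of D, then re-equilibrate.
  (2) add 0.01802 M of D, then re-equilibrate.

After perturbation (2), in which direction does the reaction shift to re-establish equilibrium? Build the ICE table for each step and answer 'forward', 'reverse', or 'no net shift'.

Direction: reverse

Q₀ = 9.4546e+05 vs Keq = 2.6670e-05 ⇒ Q>K, reverse
Step 1:
                   A          D
  I          0.03073      5.238
  C            7.691     -5.127
  E            7.722     0.1108
  solve Keq expr → x = -2.564; check Q = 2.6670e-05
Then remove 0.02216 M of D.
Step 2:
                   A          D
  I            7.722    0.08865
  C          -0.0322    0.02147
  E            7.689     0.1101
  solve Keq expr → x = 0.01073; check Q = 2.6670e-05
Then add 0.01802 M of D.
Step 3:
                   A          D
  I            7.689     0.1281
  C          0.02619   -0.01746
  E            7.716     0.1107
  solve Keq expr → x = -0.008729; check Q = 2.6670e-05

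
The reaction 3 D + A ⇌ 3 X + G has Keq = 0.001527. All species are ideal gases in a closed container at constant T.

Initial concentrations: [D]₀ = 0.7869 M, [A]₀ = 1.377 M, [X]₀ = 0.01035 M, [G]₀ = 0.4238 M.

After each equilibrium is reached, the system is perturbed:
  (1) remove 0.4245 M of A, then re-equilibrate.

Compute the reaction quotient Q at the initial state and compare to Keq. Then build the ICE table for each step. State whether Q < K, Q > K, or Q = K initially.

Q₀ = 7.0031e-07; Q < K (proceeds forward)

Q₀ = 7.0031e-07 vs Keq = 0.001527 ⇒ Q<K, forward
Step 1:
                    D           A           X           G
  Initial      0.7869       1.377     0.01035      0.4238
  Change      -0.1025    -0.03415      0.1025     0.03415
  Equil        0.6844       1.343      0.1128       0.458
  solve Keq expr → x = 0.03415; check Q = 0.001527
Then remove 0.4245 M of A.
Step 2:
                    D           A           X           G
  Initial      0.6844      0.9183      0.1128       0.458
  Change      0.01135    0.003784    -0.01135   -0.003784
  Equil        0.6958      0.9221      0.1015      0.4542
  solve Keq expr → x = -0.003784; check Q = 0.001527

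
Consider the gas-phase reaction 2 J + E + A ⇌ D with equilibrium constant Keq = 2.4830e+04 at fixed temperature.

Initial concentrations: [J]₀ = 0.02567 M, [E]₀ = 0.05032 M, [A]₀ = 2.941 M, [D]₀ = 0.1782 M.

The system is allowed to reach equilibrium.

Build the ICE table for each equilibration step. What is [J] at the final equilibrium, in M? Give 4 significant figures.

Q₀ = 1827 vs Keq = 2.4830e+04 ⇒ Q<K, forward
Step 1:
                  J         E         A         D
  init      0.02567   0.05032     2.941    0.1782
  Δ        -0.01779 -0.008897 -0.008897  0.008897
  eq       0.007876   0.04142     2.932    0.1871
  solve Keq expr → x = 0.008897; check Q = 2.4830e+04

[J]_eq = 0.007876 M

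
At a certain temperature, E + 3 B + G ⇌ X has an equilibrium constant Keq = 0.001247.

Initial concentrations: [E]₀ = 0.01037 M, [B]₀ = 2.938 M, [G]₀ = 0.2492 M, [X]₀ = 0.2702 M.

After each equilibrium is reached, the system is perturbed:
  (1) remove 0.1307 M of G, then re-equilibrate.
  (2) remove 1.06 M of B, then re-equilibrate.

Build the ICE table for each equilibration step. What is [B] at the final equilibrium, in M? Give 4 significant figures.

Q₀ = 4.123 vs Keq = 0.001247 ⇒ Q>K, reverse
Step 1:
                   E          B          G          X
  Initial    0.01037      2.938     0.2492     0.2702
  Change      0.2613     0.7839     0.2613    -0.2613
  Equil       0.2717      3.722     0.5105   0.008915
  solve Keq expr → x = -0.2613; check Q = 0.001247
Then remove 0.1307 M of G.
Step 2:
                   E          B          G          X
  Initial     0.2717      3.722     0.3798   0.008915
  Change    0.002157   0.006471   0.002157  -0.002157
  Equil       0.2738      3.728     0.3819   0.006759
  solve Keq expr → x = -0.002157; check Q = 0.001247
Then remove 1.06 M of B.
Step 3:
                   E          B          G          X
  Initial     0.2738      2.668     0.3819   0.006759
  Change     0.00418    0.01254    0.00418   -0.00418
  Equil        0.278      2.681     0.3861   0.002579
  solve Keq expr → x = -0.00418; check Q = 0.001247

[B]_eq = 2.681 M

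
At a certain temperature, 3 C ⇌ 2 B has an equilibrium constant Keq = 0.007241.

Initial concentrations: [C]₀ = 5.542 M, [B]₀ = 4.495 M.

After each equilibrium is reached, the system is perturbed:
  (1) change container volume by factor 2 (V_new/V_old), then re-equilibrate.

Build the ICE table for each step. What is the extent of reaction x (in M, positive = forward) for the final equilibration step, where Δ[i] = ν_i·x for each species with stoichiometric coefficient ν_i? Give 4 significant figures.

Q₀ = 0.1187 vs Keq = 0.007241 ⇒ Q>K, reverse
Step 1:
                   C          B
  Initial      5.542      4.495
  Change       3.355     -2.237
  Equil        8.897      2.258
  solve Keq expr → x = -1.118; check Q = 0.007241
Then change container volume by factor 2 (V_new/V_old).
Step 2:
                   C          B
  Initial      4.449      1.129
  Change      0.3514    -0.2343
  Equil          4.8     0.8949
  solve Keq expr → x = -0.1171; check Q = 0.007241

x = -0.1171 M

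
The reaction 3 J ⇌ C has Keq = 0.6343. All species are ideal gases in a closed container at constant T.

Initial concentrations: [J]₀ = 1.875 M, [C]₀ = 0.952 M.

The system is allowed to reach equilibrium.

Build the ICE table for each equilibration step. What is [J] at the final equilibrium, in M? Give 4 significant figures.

[J]_eq = 1.226 M

Q₀ = 0.1444 vs Keq = 0.6343 ⇒ Q<K, forward
Step 1:
                    J           C
  init          1.875       0.952
  Δ           -0.6492      0.2164
  eq            1.226       1.168
  solve Keq expr → x = 0.2164; check Q = 0.6343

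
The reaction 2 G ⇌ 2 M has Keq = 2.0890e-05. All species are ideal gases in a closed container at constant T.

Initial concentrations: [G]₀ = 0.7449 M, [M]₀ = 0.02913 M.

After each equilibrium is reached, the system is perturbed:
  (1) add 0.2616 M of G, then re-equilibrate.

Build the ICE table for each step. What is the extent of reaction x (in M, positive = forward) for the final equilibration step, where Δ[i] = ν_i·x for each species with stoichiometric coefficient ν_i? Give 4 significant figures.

x = 5.9511e-04 M

Q₀ = 0.001529 vs Keq = 2.0890e-05 ⇒ Q>K, reverse
Step 1:
                  G         M
  I          0.7449   0.02913
  C         0.02561  -0.02561
  E          0.7705  0.003522
  solve Keq expr → x = -0.0128; check Q = 2.0890e-05
Then add 0.2616 M of G.
Step 2:
                  G         M
  I           1.032  0.003522
  C        -0.00119   0.00119
  E           1.031  0.004712
  solve Keq expr → x = 5.9511e-04; check Q = 2.0890e-05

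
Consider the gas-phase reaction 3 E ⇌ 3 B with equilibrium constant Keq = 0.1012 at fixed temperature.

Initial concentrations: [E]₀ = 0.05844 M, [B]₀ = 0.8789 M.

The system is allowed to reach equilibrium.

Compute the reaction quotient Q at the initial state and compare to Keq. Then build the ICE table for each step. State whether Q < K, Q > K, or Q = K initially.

Q₀ = 3402 vs Keq = 0.1012 ⇒ Q>K, reverse
Step 1:
                    E           B
  init        0.05844      0.8789
  Δ            0.5809     -0.5809
  eq           0.6394       0.298
  solve Keq expr → x = -0.1936; check Q = 0.1012

Q₀ = 3402; Q > K (proceeds reverse)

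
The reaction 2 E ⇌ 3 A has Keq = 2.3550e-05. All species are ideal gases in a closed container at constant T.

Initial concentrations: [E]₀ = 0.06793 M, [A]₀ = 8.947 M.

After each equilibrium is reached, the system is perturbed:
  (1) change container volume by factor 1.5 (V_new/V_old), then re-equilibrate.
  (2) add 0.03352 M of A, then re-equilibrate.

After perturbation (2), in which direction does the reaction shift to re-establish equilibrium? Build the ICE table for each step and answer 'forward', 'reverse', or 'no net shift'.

Q₀ = 1.5521e+05 vs Keq = 2.3550e-05 ⇒ Q>K, reverse
Step 1:
                    E           A
  I           0.06793       8.947
  C             5.902      -8.853
  E              5.97     0.09433
  solve Keq expr → x = -2.951; check Q = 2.3550e-05
Then change container volume by factor 1.5 (V_new/V_old).
Step 2:
                    E           A
  I              3.98     0.06288
  C         -0.006018    0.009028
  E             3.974     0.07191
  solve Keq expr → x = 0.003009; check Q = 2.3550e-05
Then add 0.03352 M of A.
Step 3:
                    E           A
  I             3.974      0.1054
  C           0.02217    -0.03325
  E             3.996     0.07218
  solve Keq expr → x = -0.01108; check Q = 2.3550e-05

Direction: reverse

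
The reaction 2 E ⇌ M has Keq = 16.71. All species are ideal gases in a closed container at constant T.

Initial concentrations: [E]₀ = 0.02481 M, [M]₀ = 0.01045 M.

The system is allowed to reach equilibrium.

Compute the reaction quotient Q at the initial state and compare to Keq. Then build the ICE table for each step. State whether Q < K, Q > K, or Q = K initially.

Q₀ = 16.98 vs Keq = 16.71 ⇒ Q>K, reverse
Step 1:
                   E          M
  Initial    0.02481    0.01045
  Change  1.2349e-04 -6.1745e-05
  Equil      0.02493    0.01039
  solve Keq expr → x = -6.1745e-05; check Q = 16.71

Q₀ = 16.98; Q > K (proceeds reverse)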